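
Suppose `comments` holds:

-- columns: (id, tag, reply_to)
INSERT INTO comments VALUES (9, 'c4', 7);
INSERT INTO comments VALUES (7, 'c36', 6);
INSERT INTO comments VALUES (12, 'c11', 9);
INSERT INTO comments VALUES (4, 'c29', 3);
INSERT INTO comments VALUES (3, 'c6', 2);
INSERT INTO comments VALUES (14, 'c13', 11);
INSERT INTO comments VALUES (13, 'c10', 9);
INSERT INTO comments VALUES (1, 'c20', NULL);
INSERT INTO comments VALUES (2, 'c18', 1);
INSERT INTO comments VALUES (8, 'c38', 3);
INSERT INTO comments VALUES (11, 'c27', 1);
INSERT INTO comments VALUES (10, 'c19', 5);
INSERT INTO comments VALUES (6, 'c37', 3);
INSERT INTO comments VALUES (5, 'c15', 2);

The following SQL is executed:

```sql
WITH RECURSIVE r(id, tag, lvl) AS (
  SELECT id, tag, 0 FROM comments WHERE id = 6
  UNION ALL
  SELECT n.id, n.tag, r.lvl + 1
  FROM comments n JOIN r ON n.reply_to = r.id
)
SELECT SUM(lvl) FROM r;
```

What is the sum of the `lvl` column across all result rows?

Base: id=6 (c37) at lvl 0.
Iteration 1: rows with reply_to in {6} -> c36 (id 7, lvl 1).
Iteration 2: rows with reply_to in {7} -> c4 (id 9, lvl 2).
Iteration 3: rows with reply_to in {9} -> c11 (id 12, lvl 3), c10 (id 13, lvl 3).
Iteration 4: no rows with reply_to in {12,13}; recursion stops.
SUM(lvl) = 0 + 1 + 2 + 3 + 3 = 9.

9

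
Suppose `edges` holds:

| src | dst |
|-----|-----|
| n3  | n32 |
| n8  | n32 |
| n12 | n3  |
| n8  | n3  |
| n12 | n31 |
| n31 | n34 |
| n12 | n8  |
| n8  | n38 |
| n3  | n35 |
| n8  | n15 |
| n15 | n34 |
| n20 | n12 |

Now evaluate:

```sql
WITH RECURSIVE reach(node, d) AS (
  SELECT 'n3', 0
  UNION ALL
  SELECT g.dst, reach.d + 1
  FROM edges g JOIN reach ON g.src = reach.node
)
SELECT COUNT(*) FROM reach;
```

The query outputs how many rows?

Base: (n3, d=0).
Iteration 1: edges from {n3} -> (n32, d=1), (n35, d=1).
Iteration 2: no outgoing edges from {n32,n35}; recursion stops.
Total rows emitted: 3.

3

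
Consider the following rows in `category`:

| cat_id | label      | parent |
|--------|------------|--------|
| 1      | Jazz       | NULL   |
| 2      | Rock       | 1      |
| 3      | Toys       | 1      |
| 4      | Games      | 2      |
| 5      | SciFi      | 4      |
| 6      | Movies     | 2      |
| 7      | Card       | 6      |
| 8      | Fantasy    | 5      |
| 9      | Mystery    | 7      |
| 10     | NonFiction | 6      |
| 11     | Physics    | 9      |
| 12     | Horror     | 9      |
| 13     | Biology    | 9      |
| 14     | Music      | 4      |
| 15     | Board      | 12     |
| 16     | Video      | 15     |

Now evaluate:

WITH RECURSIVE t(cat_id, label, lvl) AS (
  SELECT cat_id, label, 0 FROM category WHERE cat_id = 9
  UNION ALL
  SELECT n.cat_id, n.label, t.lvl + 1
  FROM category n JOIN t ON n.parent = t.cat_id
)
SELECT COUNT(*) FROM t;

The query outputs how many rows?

6

Base: cat_id=9 (Mystery) at lvl 0.
Iteration 1: rows with parent in {9} -> Physics (id 11, lvl 1), Horror (id 12, lvl 1), Biology (id 13, lvl 1).
Iteration 2: rows with parent in {11,12,13} -> Board (id 15, lvl 2).
Iteration 3: rows with parent in {15} -> Video (id 16, lvl 3).
Iteration 4: no rows with parent in {16}; recursion stops.
Total rows emitted: 6.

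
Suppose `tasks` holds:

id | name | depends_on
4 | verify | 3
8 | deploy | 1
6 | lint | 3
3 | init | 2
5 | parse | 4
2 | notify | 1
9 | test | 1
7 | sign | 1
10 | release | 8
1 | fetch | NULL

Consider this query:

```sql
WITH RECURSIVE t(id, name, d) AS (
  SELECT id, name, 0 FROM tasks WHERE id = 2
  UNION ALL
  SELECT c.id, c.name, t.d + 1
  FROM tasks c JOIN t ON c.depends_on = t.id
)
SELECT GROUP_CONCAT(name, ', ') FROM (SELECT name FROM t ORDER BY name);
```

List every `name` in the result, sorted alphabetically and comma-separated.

init, lint, notify, parse, verify

Base: id=2 (notify) at d 0.
Iteration 1: rows with depends_on in {2} -> init (id 3, d 1).
Iteration 2: rows with depends_on in {3} -> verify (id 4, d 2), lint (id 6, d 2).
Iteration 3: rows with depends_on in {4,6} -> parse (id 5, d 3).
Iteration 4: no rows with depends_on in {5}; recursion stops.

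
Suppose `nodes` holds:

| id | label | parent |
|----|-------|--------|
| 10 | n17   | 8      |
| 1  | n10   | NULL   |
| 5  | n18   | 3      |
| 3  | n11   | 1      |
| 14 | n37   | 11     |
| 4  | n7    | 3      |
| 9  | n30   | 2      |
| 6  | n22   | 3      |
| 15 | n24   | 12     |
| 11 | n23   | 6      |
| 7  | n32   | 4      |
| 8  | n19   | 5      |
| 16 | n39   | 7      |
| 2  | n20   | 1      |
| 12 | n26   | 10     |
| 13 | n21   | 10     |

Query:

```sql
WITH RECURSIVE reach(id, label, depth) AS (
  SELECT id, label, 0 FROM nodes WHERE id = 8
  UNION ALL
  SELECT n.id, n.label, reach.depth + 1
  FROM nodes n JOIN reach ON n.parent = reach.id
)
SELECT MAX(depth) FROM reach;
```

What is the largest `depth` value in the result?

3

Base: id=8 (n19) at depth 0.
Iteration 1: rows with parent in {8} -> n17 (id 10, depth 1).
Iteration 2: rows with parent in {10} -> n26 (id 12, depth 2), n21 (id 13, depth 2).
Iteration 3: rows with parent in {12,13} -> n24 (id 15, depth 3).
Iteration 4: no rows with parent in {15}; recursion stops.
depth values: 0, 1, 2, 2, 3; the maximum is 3.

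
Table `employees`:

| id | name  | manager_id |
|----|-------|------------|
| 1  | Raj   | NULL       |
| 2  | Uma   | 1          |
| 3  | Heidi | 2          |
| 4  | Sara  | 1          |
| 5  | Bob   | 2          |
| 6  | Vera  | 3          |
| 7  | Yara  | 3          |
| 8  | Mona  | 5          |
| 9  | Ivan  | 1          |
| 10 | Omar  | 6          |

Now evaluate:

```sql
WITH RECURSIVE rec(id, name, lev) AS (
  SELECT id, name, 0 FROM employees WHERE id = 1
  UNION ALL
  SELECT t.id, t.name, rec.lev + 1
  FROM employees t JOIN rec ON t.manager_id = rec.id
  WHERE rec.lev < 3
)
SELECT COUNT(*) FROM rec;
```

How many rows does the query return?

9

Base: id=1 (Raj) at lev 0.
Iteration 1: rows with manager_id in {1} -> Uma (id 2, lev 1), Sara (id 4, lev 1), Ivan (id 9, lev 1).
Iteration 2: rows with manager_id in {2,4,9} -> Heidi (id 3, lev 2), Bob (id 5, lev 2).
Iteration 3: rows with manager_id in {3,5} -> Vera (id 6, lev 3), Yara (id 7, lev 3), Mona (id 8, lev 3).
Iteration 4: lev < 3 fails for all current rows; recursion stops.
Total rows emitted: 9.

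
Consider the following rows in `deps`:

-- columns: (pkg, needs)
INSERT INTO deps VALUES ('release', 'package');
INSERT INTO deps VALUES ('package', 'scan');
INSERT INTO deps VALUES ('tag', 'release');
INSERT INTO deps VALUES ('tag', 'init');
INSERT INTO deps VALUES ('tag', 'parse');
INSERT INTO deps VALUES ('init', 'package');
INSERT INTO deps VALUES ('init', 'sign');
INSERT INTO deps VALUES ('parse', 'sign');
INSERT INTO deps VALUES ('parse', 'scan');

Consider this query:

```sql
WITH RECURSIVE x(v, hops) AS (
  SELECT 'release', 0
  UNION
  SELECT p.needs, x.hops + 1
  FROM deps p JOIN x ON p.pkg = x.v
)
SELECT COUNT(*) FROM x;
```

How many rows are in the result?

3

Base: (release, hops=0).
Iteration 1: edges from {release} -> (package, hops=1).
Iteration 2: edges from {package} -> (scan, hops=2).
Iteration 3: no outgoing edges from {scan}; recursion stops.
Total rows emitted: 3.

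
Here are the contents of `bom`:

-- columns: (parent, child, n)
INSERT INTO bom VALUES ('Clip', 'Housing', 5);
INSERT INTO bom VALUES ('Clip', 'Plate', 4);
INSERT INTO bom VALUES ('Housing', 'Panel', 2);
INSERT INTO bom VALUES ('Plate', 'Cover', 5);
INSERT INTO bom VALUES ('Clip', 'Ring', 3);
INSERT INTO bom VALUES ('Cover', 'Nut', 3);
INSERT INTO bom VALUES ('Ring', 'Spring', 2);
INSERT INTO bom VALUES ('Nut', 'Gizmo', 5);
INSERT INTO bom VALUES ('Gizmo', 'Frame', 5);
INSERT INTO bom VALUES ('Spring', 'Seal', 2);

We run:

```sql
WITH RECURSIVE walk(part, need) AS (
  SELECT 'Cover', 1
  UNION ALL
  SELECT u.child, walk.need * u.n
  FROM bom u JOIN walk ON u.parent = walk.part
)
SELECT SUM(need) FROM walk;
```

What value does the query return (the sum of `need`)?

94

Base: (Cover, need=1).
Iteration 1: components of {Cover} -> Nut = 1*3 = 3.
Iteration 2: components of {Nut} -> Gizmo = 3*5 = 15.
Iteration 3: components of {Gizmo} -> Frame = 15*5 = 75.
Iteration 4: no further components; recursion stops.
SUM(need) = 1 + 3 + 15 + 75 = 94.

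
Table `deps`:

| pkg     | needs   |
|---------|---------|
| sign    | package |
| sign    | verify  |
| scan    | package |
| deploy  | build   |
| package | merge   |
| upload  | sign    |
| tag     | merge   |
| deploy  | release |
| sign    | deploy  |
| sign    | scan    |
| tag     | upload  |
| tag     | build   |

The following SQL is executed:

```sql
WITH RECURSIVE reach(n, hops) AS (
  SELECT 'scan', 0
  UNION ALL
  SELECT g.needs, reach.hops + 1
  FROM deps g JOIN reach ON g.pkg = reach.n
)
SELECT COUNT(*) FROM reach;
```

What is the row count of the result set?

3

Base: (scan, hops=0).
Iteration 1: edges from {scan} -> (package, hops=1).
Iteration 2: edges from {package} -> (merge, hops=2).
Iteration 3: no outgoing edges from {merge}; recursion stops.
Total rows emitted: 3.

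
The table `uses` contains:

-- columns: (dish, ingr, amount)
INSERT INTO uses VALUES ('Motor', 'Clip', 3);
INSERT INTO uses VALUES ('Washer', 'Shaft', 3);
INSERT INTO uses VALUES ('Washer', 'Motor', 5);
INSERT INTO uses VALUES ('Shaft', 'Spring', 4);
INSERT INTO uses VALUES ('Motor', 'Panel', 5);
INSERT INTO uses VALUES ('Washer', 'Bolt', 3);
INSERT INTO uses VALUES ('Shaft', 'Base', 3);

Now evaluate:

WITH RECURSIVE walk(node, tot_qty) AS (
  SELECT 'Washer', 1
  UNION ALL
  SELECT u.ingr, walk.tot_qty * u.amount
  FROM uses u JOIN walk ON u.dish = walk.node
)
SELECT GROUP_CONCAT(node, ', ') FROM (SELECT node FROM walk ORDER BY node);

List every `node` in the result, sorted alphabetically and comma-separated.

Base, Bolt, Clip, Motor, Panel, Shaft, Spring, Washer

Base: (Washer, tot_qty=1).
Iteration 1: components of {Washer} -> Bolt = 1*3 = 3, Motor = 1*5 = 5, Shaft = 1*3 = 3.
Iteration 2: components of {Bolt,Motor,Shaft} -> Base = 3*3 = 9, Clip = 5*3 = 15, Panel = 5*5 = 25, Spring = 3*4 = 12.
Iteration 3: no further components; recursion stops.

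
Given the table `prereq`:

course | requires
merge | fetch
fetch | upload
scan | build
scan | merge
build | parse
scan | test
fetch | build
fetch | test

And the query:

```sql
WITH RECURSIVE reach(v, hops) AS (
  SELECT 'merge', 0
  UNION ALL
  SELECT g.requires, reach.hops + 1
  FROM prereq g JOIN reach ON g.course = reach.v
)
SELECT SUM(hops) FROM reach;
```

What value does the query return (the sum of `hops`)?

Base: (merge, hops=0).
Iteration 1: edges from {merge} -> (fetch, hops=1).
Iteration 2: edges from {fetch} -> (build, hops=2), (test, hops=2), (upload, hops=2).
Iteration 3: edges from {build,test,upload} -> (parse, hops=3).
Iteration 4: no outgoing edges from {parse}; recursion stops.
SUM(hops) = 0 + 1 + 2 + 2 + 2 + 3 = 10.

10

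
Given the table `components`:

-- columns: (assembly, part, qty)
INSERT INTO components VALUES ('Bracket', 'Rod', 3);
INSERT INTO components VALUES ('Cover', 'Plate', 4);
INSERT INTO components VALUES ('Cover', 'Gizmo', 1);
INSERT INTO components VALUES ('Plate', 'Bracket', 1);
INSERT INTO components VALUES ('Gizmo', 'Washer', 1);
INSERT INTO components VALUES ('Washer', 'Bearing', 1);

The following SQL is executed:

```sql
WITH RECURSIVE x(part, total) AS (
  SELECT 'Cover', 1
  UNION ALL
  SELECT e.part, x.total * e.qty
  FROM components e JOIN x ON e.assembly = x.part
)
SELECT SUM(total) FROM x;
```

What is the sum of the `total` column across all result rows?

24

Base: (Cover, total=1).
Iteration 1: components of {Cover} -> Gizmo = 1*1 = 1, Plate = 1*4 = 4.
Iteration 2: components of {Gizmo,Plate} -> Bracket = 4*1 = 4, Washer = 1*1 = 1.
Iteration 3: components of {Bracket,Washer} -> Bearing = 1*1 = 1, Rod = 4*3 = 12.
Iteration 4: no further components; recursion stops.
SUM(total) = 1 + 1 + 4 + 1 + 4 + 1 + 12 = 24.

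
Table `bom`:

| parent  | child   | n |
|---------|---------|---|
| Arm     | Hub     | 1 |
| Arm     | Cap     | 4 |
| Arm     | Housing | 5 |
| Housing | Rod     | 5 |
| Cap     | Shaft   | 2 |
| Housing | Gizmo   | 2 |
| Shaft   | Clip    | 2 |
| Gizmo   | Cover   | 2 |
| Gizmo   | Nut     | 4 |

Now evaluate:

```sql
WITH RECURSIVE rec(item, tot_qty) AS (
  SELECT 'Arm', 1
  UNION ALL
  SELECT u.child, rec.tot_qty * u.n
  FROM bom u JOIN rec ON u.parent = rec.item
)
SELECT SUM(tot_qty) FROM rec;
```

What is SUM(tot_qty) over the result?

130

Base: (Arm, tot_qty=1).
Iteration 1: components of {Arm} -> Cap = 1*4 = 4, Housing = 1*5 = 5, Hub = 1*1 = 1.
Iteration 2: components of {Cap,Housing,Hub} -> Gizmo = 5*2 = 10, Rod = 5*5 = 25, Shaft = 4*2 = 8.
Iteration 3: components of {Gizmo,Rod,Shaft} -> Clip = 8*2 = 16, Cover = 10*2 = 20, Nut = 10*4 = 40.
Iteration 4: no further components; recursion stops.
SUM(tot_qty) = 1 + 1 + 4 + 5 + 8 + 25 + 10 + 16 + 20 + 40 = 130.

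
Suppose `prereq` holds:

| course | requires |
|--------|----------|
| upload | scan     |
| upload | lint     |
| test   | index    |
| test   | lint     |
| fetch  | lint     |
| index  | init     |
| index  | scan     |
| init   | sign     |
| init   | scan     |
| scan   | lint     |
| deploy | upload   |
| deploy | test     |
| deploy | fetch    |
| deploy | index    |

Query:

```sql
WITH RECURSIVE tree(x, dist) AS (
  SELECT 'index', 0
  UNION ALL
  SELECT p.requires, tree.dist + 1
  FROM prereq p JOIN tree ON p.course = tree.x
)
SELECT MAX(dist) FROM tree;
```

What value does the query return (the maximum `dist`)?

3

Base: (index, dist=0).
Iteration 1: edges from {index} -> (init, dist=1), (scan, dist=1).
Iteration 2: edges from {init,scan} -> (lint, dist=2), (scan, dist=2), (sign, dist=2).
Iteration 3: edges from {lint,scan,sign} -> (lint, dist=3).
Iteration 4: no outgoing edges from {lint}; recursion stops.
dist values: 0, 1, 1, 2, 2, 2, 3; the maximum is 3.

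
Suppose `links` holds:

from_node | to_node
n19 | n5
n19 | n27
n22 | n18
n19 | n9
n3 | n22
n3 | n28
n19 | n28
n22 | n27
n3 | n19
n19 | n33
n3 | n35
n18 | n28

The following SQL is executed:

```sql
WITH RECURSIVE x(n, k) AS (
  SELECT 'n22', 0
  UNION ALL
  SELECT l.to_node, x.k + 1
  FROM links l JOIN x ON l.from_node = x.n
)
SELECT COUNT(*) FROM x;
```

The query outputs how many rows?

Base: (n22, k=0).
Iteration 1: edges from {n22} -> (n18, k=1), (n27, k=1).
Iteration 2: edges from {n18,n27} -> (n28, k=2).
Iteration 3: no outgoing edges from {n28}; recursion stops.
Total rows emitted: 4.

4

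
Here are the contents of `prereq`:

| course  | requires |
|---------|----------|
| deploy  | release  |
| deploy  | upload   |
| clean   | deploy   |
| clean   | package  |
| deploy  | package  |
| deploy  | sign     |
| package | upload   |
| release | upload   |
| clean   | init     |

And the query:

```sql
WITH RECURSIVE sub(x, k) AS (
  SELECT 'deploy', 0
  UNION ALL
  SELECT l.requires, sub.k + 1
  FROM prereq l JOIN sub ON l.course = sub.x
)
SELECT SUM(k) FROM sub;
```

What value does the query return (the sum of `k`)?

8

Base: (deploy, k=0).
Iteration 1: edges from {deploy} -> (package, k=1), (release, k=1), (sign, k=1), (upload, k=1).
Iteration 2: edges from {package,release,sign,upload} -> (upload, k=2) x2. [UNION ALL keeps all 2 new rows, including repeats]
Iteration 3: no outgoing edges from {upload}; recursion stops.
SUM(k) = 0 + 1 + 1 + 1 + 1 + 2 + 2 = 8.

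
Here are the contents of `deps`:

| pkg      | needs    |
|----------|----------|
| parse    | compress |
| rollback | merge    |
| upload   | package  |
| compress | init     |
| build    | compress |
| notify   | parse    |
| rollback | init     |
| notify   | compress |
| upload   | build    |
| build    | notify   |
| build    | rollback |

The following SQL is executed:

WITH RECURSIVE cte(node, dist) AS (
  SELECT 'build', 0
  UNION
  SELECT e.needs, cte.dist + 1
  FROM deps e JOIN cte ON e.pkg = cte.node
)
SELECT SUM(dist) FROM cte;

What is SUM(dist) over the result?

Base: (build, dist=0).
Iteration 1: edges from {build} -> (compress, dist=1), (notify, dist=1), (rollback, dist=1).
Iteration 2: edges from {compress,notify,rollback} -> (compress, dist=2), (init, dist=2), (merge, dist=2), (parse, dist=2). [UNION drops 1 duplicate row(s)]
Iteration 3: edges from {compress,init,merge,parse} -> (compress, dist=3), (init, dist=3).
Iteration 4: edges from {compress,init} -> (init, dist=4).
Iteration 5: no outgoing edges from {init}; recursion stops.
SUM(dist) = 0 + 1 + 1 + 1 + 2 + 2 + 2 + 2 + 3 + 3 + 4 = 21.

21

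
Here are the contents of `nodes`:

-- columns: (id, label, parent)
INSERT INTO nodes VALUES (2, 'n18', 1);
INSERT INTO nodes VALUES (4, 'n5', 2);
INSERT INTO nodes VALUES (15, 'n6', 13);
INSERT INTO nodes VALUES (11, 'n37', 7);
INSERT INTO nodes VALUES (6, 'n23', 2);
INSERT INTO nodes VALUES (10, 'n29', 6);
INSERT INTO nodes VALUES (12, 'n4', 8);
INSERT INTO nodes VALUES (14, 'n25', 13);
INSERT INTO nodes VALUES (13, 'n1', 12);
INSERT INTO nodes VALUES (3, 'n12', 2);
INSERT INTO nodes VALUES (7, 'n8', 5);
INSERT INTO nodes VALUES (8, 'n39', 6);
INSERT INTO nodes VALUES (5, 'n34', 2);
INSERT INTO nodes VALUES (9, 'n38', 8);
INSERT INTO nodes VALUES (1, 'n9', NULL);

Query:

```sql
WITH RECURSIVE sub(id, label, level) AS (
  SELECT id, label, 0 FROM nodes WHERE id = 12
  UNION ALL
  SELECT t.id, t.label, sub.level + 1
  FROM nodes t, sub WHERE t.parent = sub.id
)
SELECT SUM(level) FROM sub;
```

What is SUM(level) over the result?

Base: id=12 (n4) at level 0.
Iteration 1: rows with parent in {12} -> n1 (id 13, level 1).
Iteration 2: rows with parent in {13} -> n25 (id 14, level 2), n6 (id 15, level 2).
Iteration 3: no rows with parent in {14,15}; recursion stops.
SUM(level) = 0 + 1 + 2 + 2 = 5.

5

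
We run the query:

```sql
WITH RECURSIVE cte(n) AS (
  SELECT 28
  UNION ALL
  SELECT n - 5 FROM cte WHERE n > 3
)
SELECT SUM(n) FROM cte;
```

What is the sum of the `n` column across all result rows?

93

Base: n=28.
Iteration 1: 28 > 3 holds -> n = 28 - 5 = 23.
Iteration 2: 23 > 3 holds -> n = 23 - 5 = 18.
Iteration 3: 18 > 3 holds -> n = 18 - 5 = 13.
Iteration 4: 13 > 3 holds -> n = 13 - 5 = 8.
Iteration 5: 8 > 3 holds -> n = 8 - 5 = 3.
Iteration 6: 3 > 3 fails; recursion stops.
SUM(n) = 28 + 23 + 18 + 13 + 8 + 3 = 93.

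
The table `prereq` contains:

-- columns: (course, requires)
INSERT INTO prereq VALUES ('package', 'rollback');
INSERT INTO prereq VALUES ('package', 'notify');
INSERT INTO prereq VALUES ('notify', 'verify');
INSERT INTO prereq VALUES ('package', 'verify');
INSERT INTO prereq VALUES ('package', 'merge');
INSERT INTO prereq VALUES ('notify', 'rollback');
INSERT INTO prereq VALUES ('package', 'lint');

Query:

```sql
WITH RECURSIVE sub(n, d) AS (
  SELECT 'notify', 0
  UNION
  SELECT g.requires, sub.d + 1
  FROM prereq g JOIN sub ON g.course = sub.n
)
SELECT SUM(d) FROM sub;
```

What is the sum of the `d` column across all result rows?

2

Base: (notify, d=0).
Iteration 1: edges from {notify} -> (rollback, d=1), (verify, d=1).
Iteration 2: no outgoing edges from {rollback,verify}; recursion stops.
SUM(d) = 0 + 1 + 1 = 2.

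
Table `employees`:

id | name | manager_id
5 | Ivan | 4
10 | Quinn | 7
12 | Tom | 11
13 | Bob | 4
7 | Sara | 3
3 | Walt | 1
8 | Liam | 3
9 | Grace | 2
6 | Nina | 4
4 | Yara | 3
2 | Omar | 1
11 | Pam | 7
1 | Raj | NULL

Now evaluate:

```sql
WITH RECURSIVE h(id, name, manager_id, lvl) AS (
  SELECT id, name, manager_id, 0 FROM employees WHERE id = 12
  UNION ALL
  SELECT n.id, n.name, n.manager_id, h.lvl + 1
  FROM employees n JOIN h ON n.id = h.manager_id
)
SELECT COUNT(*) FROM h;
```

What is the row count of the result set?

5

Base: id=12 (Tom), manager_id=11, lvl 0.
Iteration 1: join on id=11 -> Pam (id 11, manager_id=7, lvl 1).
Iteration 2: join on id=7 -> Sara (id 7, manager_id=3, lvl 2).
Iteration 3: join on id=3 -> Walt (id 3, manager_id=1, lvl 3).
Iteration 4: join on id=1 -> Raj (id 1, manager_id=NULL, lvl 4).
Iteration 5: manager_id is NULL; no match; recursion stops.
Total rows emitted: 5.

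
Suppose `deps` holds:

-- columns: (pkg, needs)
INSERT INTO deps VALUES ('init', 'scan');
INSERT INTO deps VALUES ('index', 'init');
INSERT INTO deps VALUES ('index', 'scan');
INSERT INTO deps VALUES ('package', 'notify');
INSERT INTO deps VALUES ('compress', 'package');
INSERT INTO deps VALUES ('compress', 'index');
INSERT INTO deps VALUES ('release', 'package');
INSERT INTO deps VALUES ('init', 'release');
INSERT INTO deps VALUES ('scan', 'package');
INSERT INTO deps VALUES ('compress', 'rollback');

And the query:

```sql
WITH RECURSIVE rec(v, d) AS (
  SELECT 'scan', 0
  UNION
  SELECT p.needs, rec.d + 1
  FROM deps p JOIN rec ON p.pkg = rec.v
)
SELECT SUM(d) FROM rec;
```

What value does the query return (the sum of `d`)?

3

Base: (scan, d=0).
Iteration 1: edges from {scan} -> (package, d=1).
Iteration 2: edges from {package} -> (notify, d=2).
Iteration 3: no outgoing edges from {notify}; recursion stops.
SUM(d) = 0 + 1 + 2 = 3.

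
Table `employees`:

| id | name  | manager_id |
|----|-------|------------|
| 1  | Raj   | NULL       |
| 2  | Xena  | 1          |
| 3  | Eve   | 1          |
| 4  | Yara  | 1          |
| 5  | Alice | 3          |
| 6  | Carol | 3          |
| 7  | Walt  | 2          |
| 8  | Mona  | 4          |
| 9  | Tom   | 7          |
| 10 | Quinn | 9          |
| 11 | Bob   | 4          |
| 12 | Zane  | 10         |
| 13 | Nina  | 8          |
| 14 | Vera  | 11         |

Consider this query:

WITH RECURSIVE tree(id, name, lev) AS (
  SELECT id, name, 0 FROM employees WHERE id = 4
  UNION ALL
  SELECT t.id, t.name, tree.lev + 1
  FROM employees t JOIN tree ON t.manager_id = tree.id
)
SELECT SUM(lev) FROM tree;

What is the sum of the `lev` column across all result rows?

6

Base: id=4 (Yara) at lev 0.
Iteration 1: rows with manager_id in {4} -> Mona (id 8, lev 1), Bob (id 11, lev 1).
Iteration 2: rows with manager_id in {8,11} -> Nina (id 13, lev 2), Vera (id 14, lev 2).
Iteration 3: no rows with manager_id in {13,14}; recursion stops.
SUM(lev) = 0 + 1 + 1 + 2 + 2 = 6.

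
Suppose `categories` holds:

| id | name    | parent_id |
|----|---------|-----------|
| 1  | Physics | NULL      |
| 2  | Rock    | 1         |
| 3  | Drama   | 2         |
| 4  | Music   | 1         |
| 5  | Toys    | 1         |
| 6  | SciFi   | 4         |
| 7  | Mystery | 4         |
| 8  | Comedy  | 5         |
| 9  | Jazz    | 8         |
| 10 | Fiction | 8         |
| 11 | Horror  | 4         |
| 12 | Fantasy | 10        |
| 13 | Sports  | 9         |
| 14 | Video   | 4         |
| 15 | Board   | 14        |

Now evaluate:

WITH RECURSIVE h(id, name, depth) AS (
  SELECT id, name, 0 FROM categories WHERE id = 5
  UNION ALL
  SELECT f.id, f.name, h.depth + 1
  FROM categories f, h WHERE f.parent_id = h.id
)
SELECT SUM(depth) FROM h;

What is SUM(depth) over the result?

11

Base: id=5 (Toys) at depth 0.
Iteration 1: rows with parent_id in {5} -> Comedy (id 8, depth 1).
Iteration 2: rows with parent_id in {8} -> Jazz (id 9, depth 2), Fiction (id 10, depth 2).
Iteration 3: rows with parent_id in {9,10} -> Fantasy (id 12, depth 3), Sports (id 13, depth 3).
Iteration 4: no rows with parent_id in {12,13}; recursion stops.
SUM(depth) = 0 + 1 + 2 + 2 + 3 + 3 = 11.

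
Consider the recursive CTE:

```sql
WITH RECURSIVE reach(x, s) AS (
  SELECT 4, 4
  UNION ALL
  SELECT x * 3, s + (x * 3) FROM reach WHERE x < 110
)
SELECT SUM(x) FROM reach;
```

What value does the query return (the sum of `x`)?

Base: x=4, s=4.
Iteration 1: 4 < 110 holds -> x = 4 * 3 = 12, s = 4 + 12 = 16.
Iteration 2: 12 < 110 holds -> x = 12 * 3 = 36, s = 16 + 36 = 52.
Iteration 3: 36 < 110 holds -> x = 36 * 3 = 108, s = 52 + 108 = 160.
Iteration 4: 108 < 110 holds -> x = 108 * 3 = 324, s = 160 + 324 = 484.
Iteration 5: 324 < 110 fails; recursion stops.
SUM(x) = 4 + 12 + 36 + 108 + 324 = 484.

484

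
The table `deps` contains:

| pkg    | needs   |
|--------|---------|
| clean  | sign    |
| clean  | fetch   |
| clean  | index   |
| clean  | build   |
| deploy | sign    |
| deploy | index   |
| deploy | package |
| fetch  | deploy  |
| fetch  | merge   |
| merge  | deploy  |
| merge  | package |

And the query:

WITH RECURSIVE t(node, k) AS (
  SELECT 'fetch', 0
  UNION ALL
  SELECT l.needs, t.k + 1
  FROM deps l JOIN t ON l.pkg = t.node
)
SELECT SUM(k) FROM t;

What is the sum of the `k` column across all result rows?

Base: (fetch, k=0).
Iteration 1: edges from {fetch} -> (deploy, k=1), (merge, k=1).
Iteration 2: edges from {deploy,merge} -> (deploy, k=2), (index, k=2), (package, k=2) x2, (sign, k=2). [UNION ALL keeps all 5 new rows, including repeats]
Iteration 3: edges from {deploy,index,package,sign} -> (index, k=3), (package, k=3), (sign, k=3).
Iteration 4: no outgoing edges from {index,package,sign}; recursion stops.
SUM(k) = 0 + 1 + 1 + 2 + 2 + 2 + 2 + 2 + 3 + 3 + 3 = 21.

21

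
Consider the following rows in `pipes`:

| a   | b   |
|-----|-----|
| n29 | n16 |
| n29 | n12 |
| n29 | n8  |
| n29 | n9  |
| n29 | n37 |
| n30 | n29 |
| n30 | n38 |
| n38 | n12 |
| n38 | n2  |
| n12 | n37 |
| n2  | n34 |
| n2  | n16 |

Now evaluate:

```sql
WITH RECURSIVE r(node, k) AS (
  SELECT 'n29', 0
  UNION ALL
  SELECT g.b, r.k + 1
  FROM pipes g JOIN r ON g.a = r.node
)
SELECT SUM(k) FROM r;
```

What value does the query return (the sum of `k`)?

Base: (n29, k=0).
Iteration 1: edges from {n29} -> (n12, k=1), (n16, k=1), (n37, k=1), (n8, k=1), (n9, k=1).
Iteration 2: edges from {n12,n16,n37,n8,n9} -> (n37, k=2).
Iteration 3: no outgoing edges from {n37}; recursion stops.
SUM(k) = 0 + 1 + 1 + 1 + 1 + 1 + 2 = 7.

7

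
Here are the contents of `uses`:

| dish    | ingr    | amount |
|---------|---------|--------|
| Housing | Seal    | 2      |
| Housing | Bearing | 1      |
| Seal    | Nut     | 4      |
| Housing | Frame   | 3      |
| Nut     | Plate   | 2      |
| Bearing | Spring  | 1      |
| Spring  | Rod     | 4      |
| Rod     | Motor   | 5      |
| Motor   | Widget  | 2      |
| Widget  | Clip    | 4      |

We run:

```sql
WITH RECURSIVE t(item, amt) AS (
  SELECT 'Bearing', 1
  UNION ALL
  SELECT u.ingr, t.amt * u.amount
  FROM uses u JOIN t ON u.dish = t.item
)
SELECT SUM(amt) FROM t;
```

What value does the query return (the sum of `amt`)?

226

Base: (Bearing, amt=1).
Iteration 1: components of {Bearing} -> Spring = 1*1 = 1.
Iteration 2: components of {Spring} -> Rod = 1*4 = 4.
Iteration 3: components of {Rod} -> Motor = 4*5 = 20.
Iteration 4: components of {Motor} -> Widget = 20*2 = 40.
Iteration 5: components of {Widget} -> Clip = 40*4 = 160.
Iteration 6: no further components; recursion stops.
SUM(amt) = 1 + 1 + 4 + 20 + 40 + 160 = 226.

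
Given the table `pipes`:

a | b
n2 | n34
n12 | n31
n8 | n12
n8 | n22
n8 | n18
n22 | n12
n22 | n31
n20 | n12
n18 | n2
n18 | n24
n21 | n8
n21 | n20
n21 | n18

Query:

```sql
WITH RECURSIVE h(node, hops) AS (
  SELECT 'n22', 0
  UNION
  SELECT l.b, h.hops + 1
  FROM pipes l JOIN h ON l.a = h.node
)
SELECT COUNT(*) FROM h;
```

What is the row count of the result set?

Base: (n22, hops=0).
Iteration 1: edges from {n22} -> (n12, hops=1), (n31, hops=1).
Iteration 2: edges from {n12,n31} -> (n31, hops=2).
Iteration 3: no outgoing edges from {n31}; recursion stops.
Total rows emitted: 4.

4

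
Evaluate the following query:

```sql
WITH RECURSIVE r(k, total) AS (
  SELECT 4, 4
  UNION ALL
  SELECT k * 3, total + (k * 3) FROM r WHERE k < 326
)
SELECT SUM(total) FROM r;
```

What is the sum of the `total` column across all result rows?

Base: k=4, total=4.
Iteration 1: 4 < 326 holds -> k = 4 * 3 = 12, total = 4 + 12 = 16.
Iteration 2: 12 < 326 holds -> k = 12 * 3 = 36, total = 16 + 36 = 52.
Iteration 3: 36 < 326 holds -> k = 36 * 3 = 108, total = 52 + 108 = 160.
Iteration 4: 108 < 326 holds -> k = 108 * 3 = 324, total = 160 + 324 = 484.
Iteration 5: 324 < 326 holds -> k = 324 * 3 = 972, total = 484 + 972 = 1456.
Iteration 6: 972 < 326 fails; recursion stops.
SUM(total) = 4 + 16 + 52 + 160 + 484 + 1456 = 2172.

2172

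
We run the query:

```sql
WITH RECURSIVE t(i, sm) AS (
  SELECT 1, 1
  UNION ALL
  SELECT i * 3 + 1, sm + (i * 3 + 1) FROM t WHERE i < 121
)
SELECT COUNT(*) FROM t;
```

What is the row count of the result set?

Base: i=1, sm=1.
Iteration 1: 1 < 121 holds -> i = 1 * 3 + 1 = 4, sm = 1 + 4 = 5.
Iteration 2: 4 < 121 holds -> i = 4 * 3 + 1 = 13, sm = 5 + 13 = 18.
Iteration 3: 13 < 121 holds -> i = 13 * 3 + 1 = 40, sm = 18 + 40 = 58.
Iteration 4: 40 < 121 holds -> i = 40 * 3 + 1 = 121, sm = 58 + 121 = 179.
Iteration 5: 121 < 121 fails; recursion stops.
Total rows emitted: 5.

5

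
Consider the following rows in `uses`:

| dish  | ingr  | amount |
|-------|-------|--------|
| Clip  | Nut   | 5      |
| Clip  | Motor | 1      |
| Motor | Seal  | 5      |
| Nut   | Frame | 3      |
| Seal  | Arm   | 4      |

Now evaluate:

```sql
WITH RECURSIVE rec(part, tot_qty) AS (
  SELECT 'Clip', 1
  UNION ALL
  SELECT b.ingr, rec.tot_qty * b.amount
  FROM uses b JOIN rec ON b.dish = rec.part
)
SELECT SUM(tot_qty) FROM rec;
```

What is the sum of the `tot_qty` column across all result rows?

Base: (Clip, tot_qty=1).
Iteration 1: components of {Clip} -> Motor = 1*1 = 1, Nut = 1*5 = 5.
Iteration 2: components of {Motor,Nut} -> Frame = 5*3 = 15, Seal = 1*5 = 5.
Iteration 3: components of {Frame,Seal} -> Arm = 5*4 = 20.
Iteration 4: no further components; recursion stops.
SUM(tot_qty) = 1 + 1 + 5 + 5 + 15 + 20 = 47.

47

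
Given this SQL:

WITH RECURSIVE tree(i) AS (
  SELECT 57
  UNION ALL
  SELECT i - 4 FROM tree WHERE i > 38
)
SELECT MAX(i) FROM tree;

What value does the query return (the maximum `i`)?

57

Base: i=57.
Iteration 1: 57 > 38 holds -> i = 57 - 4 = 53.
Iteration 2: 53 > 38 holds -> i = 53 - 4 = 49.
Iteration 3: 49 > 38 holds -> i = 49 - 4 = 45.
Iteration 4: 45 > 38 holds -> i = 45 - 4 = 41.
Iteration 5: 41 > 38 holds -> i = 41 - 4 = 37.
Iteration 6: 37 > 38 fails; recursion stops.
i values: 57, 53, 49, 45, 41, 37; the maximum is 57.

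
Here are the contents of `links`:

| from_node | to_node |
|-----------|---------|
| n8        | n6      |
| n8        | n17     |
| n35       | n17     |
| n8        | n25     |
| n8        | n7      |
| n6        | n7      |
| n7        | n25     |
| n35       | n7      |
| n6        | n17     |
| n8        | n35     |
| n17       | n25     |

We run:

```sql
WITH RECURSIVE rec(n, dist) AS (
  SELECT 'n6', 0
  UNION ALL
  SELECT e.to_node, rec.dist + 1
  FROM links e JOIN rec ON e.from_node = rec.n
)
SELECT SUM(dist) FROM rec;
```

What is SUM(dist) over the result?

6

Base: (n6, dist=0).
Iteration 1: edges from {n6} -> (n17, dist=1), (n7, dist=1).
Iteration 2: edges from {n17,n7} -> (n25, dist=2) x2. [UNION ALL keeps all 2 new rows, including repeats]
Iteration 3: no outgoing edges from {n25}; recursion stops.
SUM(dist) = 0 + 1 + 1 + 2 + 2 = 6.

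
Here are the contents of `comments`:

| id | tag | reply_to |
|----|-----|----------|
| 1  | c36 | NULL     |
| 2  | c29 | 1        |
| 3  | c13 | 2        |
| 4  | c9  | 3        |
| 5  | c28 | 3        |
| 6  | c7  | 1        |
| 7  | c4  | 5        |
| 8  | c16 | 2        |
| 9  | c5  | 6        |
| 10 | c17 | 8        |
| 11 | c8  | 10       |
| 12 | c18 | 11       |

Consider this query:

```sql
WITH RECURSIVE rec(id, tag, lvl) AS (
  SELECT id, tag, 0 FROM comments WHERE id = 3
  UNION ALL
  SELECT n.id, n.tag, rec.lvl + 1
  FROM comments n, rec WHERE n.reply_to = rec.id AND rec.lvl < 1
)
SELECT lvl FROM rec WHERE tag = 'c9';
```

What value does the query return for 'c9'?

Base: id=3 (c13) at lvl 0.
Iteration 1: rows with reply_to in {3} -> c9 (id 4, lvl 1), c28 (id 5, lvl 1).
Iteration 2: lvl < 1 fails for all current rows; recursion stops.

1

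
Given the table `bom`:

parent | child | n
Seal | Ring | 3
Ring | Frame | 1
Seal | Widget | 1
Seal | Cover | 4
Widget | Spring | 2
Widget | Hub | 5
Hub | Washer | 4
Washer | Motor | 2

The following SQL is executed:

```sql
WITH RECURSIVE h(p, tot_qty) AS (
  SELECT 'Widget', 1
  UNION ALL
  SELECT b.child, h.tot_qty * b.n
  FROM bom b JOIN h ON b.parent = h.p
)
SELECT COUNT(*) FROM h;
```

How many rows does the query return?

5

Base: (Widget, tot_qty=1).
Iteration 1: components of {Widget} -> Hub = 1*5 = 5, Spring = 1*2 = 2.
Iteration 2: components of {Hub,Spring} -> Washer = 5*4 = 20.
Iteration 3: components of {Washer} -> Motor = 20*2 = 40.
Iteration 4: no further components; recursion stops.
Total rows emitted: 5.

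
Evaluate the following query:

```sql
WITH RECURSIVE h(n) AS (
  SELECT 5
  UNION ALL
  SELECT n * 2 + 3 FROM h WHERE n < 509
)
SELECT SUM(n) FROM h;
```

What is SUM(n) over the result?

995

Base: n=5.
Iteration 1: 5 < 509 holds -> n = 5 * 2 + 3 = 13.
Iteration 2: 13 < 509 holds -> n = 13 * 2 + 3 = 29.
Iteration 3: 29 < 509 holds -> n = 29 * 2 + 3 = 61.
Iteration 4: 61 < 509 holds -> n = 61 * 2 + 3 = 125.
Iteration 5: 125 < 509 holds -> n = 125 * 2 + 3 = 253.
Iteration 6: 253 < 509 holds -> n = 253 * 2 + 3 = 509.
Iteration 7: 509 < 509 fails; recursion stops.
SUM(n) = 5 + 13 + 29 + 61 + 125 + 253 + 509 = 995.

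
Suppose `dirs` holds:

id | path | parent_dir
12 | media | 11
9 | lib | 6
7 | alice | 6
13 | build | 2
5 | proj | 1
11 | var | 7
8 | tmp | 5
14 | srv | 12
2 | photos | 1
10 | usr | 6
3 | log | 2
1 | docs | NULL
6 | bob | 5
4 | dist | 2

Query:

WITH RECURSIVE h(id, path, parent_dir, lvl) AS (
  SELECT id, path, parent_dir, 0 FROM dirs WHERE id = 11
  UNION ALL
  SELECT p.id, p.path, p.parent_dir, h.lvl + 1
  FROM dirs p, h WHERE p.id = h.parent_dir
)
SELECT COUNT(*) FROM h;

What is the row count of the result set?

5

Base: id=11 (var), parent_dir=7, lvl 0.
Iteration 1: join on id=7 -> alice (id 7, parent_dir=6, lvl 1).
Iteration 2: join on id=6 -> bob (id 6, parent_dir=5, lvl 2).
Iteration 3: join on id=5 -> proj (id 5, parent_dir=1, lvl 3).
Iteration 4: join on id=1 -> docs (id 1, parent_dir=NULL, lvl 4).
Iteration 5: parent_dir is NULL; no match; recursion stops.
Total rows emitted: 5.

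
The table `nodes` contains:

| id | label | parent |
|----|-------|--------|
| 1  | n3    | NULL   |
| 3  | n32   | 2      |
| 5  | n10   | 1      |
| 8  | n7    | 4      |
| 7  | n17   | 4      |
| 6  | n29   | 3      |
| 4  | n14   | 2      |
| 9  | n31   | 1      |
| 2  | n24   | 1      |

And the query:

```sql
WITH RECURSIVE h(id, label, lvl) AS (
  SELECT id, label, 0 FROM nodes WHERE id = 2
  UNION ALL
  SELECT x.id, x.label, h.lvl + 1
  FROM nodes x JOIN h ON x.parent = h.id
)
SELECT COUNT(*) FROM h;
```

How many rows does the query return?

6

Base: id=2 (n24) at lvl 0.
Iteration 1: rows with parent in {2} -> n32 (id 3, lvl 1), n14 (id 4, lvl 1).
Iteration 2: rows with parent in {3,4} -> n29 (id 6, lvl 2), n17 (id 7, lvl 2), n7 (id 8, lvl 2).
Iteration 3: no rows with parent in {6,7,8}; recursion stops.
Total rows emitted: 6.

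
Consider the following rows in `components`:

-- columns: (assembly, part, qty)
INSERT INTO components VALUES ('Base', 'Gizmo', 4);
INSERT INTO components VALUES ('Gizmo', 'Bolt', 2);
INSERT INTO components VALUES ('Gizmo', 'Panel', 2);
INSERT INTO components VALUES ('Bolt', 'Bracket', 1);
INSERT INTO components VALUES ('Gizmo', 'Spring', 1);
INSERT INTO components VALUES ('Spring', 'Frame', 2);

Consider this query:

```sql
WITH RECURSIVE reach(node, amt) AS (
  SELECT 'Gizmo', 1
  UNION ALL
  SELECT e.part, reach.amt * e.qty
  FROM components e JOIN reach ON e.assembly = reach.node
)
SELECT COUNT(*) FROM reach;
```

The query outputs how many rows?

6

Base: (Gizmo, amt=1).
Iteration 1: components of {Gizmo} -> Bolt = 1*2 = 2, Panel = 1*2 = 2, Spring = 1*1 = 1.
Iteration 2: components of {Bolt,Panel,Spring} -> Bracket = 2*1 = 2, Frame = 1*2 = 2.
Iteration 3: no further components; recursion stops.
Total rows emitted: 6.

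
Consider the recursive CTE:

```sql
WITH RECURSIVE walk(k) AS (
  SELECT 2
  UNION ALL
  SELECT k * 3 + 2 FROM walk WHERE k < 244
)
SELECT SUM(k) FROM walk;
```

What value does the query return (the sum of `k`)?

Base: k=2.
Iteration 1: 2 < 244 holds -> k = 2 * 3 + 2 = 8.
Iteration 2: 8 < 244 holds -> k = 8 * 3 + 2 = 26.
Iteration 3: 26 < 244 holds -> k = 26 * 3 + 2 = 80.
Iteration 4: 80 < 244 holds -> k = 80 * 3 + 2 = 242.
Iteration 5: 242 < 244 holds -> k = 242 * 3 + 2 = 728.
Iteration 6: 728 < 244 fails; recursion stops.
SUM(k) = 2 + 8 + 26 + 80 + 242 + 728 = 1086.

1086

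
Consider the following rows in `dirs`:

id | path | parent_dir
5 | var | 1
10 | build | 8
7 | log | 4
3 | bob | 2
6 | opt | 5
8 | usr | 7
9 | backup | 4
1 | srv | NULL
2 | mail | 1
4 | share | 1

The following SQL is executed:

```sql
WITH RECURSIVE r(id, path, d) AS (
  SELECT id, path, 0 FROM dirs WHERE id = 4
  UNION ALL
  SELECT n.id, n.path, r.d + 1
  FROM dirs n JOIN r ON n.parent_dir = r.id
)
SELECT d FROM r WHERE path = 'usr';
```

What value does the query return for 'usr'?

2

Base: id=4 (share) at d 0.
Iteration 1: rows with parent_dir in {4} -> log (id 7, d 1), backup (id 9, d 1).
Iteration 2: rows with parent_dir in {7,9} -> usr (id 8, d 2).
Iteration 3: rows with parent_dir in {8} -> build (id 10, d 3).
Iteration 4: no rows with parent_dir in {10}; recursion stops.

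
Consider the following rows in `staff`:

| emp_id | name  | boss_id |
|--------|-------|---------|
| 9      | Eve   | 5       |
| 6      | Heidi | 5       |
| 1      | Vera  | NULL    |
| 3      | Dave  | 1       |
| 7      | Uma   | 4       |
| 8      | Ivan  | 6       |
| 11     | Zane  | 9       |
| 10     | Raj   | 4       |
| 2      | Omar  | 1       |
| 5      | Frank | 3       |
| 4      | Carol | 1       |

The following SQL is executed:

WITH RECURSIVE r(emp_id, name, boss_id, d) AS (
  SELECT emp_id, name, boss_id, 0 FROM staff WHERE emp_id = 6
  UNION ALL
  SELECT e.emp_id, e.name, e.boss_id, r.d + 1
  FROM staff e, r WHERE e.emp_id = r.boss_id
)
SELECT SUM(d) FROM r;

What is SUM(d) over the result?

Base: emp_id=6 (Heidi), boss_id=5, d 0.
Iteration 1: join on emp_id=5 -> Frank (id 5, boss_id=3, d 1).
Iteration 2: join on emp_id=3 -> Dave (id 3, boss_id=1, d 2).
Iteration 3: join on emp_id=1 -> Vera (id 1, boss_id=NULL, d 3).
Iteration 4: boss_id is NULL; no match; recursion stops.
SUM(d) = 0 + 1 + 2 + 3 = 6.

6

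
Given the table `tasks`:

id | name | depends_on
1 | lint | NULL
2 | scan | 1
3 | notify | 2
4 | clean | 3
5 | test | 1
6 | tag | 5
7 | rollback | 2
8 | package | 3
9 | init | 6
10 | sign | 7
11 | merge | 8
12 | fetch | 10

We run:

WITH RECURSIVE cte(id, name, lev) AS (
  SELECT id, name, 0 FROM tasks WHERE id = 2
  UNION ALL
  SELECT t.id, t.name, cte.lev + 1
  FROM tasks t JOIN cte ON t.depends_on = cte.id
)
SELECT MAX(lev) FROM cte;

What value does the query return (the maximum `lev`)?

3

Base: id=2 (scan) at lev 0.
Iteration 1: rows with depends_on in {2} -> notify (id 3, lev 1), rollback (id 7, lev 1).
Iteration 2: rows with depends_on in {3,7} -> clean (id 4, lev 2), package (id 8, lev 2), sign (id 10, lev 2).
Iteration 3: rows with depends_on in {4,8,10} -> merge (id 11, lev 3), fetch (id 12, lev 3).
Iteration 4: no rows with depends_on in {11,12}; recursion stops.
lev values: 0, 1, 1, 2, 2, 2, 3, 3; the maximum is 3.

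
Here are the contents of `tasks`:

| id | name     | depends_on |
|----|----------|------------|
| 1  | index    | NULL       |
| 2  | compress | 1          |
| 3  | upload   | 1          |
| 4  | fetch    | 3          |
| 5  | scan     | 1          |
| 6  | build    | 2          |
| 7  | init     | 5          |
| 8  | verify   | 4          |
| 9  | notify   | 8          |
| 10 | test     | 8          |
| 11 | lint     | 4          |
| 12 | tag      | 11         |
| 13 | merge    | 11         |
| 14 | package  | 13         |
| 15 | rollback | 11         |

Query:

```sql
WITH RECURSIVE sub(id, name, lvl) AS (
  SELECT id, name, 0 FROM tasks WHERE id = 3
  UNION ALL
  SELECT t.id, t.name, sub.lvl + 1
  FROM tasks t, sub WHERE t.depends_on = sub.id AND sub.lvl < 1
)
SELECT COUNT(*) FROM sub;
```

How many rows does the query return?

Base: id=3 (upload) at lvl 0.
Iteration 1: rows with depends_on in {3} -> fetch (id 4, lvl 1).
Iteration 2: lvl < 1 fails for all current rows; recursion stops.
Total rows emitted: 2.

2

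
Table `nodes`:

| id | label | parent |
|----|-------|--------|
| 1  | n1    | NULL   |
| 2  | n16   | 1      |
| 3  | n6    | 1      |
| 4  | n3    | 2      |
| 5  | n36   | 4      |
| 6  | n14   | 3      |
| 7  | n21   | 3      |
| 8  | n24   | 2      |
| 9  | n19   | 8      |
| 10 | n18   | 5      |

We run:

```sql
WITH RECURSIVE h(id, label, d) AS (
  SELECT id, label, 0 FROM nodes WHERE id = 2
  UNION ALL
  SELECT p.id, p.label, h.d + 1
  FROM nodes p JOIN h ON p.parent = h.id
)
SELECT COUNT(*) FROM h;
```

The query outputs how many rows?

6

Base: id=2 (n16) at d 0.
Iteration 1: rows with parent in {2} -> n3 (id 4, d 1), n24 (id 8, d 1).
Iteration 2: rows with parent in {4,8} -> n36 (id 5, d 2), n19 (id 9, d 2).
Iteration 3: rows with parent in {5,9} -> n18 (id 10, d 3).
Iteration 4: no rows with parent in {10}; recursion stops.
Total rows emitted: 6.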